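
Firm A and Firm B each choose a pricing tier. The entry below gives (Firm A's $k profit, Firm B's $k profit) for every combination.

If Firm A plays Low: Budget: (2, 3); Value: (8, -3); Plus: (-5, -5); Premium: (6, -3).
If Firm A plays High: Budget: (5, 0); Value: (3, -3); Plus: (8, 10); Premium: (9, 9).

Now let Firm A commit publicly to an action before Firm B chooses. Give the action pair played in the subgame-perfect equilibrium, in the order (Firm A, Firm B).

Backward induction with Firm A moving first.
- Low: Firm B compares 3, -3, -5, -3 and picks Budget; Firm A would get 2.
- High: Firm B compares 0, -3, 10, 9 and picks Plus; Firm A would get 8.
Maximizing over 2, 8, Firm A chooses High. Subgame-perfect outcome: (High, Plus) with payoffs (8, 10).

(High, Plus)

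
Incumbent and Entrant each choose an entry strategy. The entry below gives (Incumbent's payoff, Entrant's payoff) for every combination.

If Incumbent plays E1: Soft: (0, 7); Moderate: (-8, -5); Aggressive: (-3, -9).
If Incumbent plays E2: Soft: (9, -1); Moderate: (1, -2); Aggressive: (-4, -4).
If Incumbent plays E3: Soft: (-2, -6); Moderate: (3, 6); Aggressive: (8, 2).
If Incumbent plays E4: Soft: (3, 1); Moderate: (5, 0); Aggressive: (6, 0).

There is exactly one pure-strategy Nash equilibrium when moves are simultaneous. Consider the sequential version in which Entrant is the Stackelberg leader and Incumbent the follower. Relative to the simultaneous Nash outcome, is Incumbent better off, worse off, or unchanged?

worse off

Solve by backward induction (Entrant leads).
- Soft: BR = E2, leader payoff -1.
- Moderate: BR = E4, leader payoff 0.
- Aggressive: BR = E3, leader payoff 2.
Entrant's induced payoffs are -1, 0, 2, so Entrant commits to Aggressive. Subgame-perfect outcome: (E3, Aggressive) with payoffs (8, 2).
Under simultaneous play:
Incumbent's best replies: Soft→E2; Moderate→E4; Aggressive→E3.
Entrant's best replies: E1→Soft; E2→Soft; E3→Moderate; E4→Soft.
Only (E2, Soft) has each player best-responding; Nash payoffs (9, -1).
Incumbent earns 8 sequentially versus 9 at the Nash outcome: worse off.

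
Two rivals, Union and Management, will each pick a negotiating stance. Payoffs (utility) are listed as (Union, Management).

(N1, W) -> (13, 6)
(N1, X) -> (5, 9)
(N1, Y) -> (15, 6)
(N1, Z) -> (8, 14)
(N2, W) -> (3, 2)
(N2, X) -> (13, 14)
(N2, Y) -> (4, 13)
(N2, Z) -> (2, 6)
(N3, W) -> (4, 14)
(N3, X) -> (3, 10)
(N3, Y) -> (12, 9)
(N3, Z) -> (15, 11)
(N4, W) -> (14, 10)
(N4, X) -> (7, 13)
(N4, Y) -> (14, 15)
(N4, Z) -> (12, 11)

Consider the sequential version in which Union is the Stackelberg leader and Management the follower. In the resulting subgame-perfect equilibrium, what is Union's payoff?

Backward induction with Union moving first.
- N1 → Management plays Z (best of 6, 9, 6, 14); Union gets 8.
- N2 → Management plays X (best of 2, 14, 13, 6); Union gets 13.
- N3 → Management plays W (best of 14, 10, 9, 11); Union gets 4.
- N4 → Management plays Y (best of 10, 13, 15, 11); Union gets 14.
Maximizing over 8, 13, 4, 14, Union chooses N4. Subgame-perfect outcome: (N4, Y) with payoffs (14, 15).

14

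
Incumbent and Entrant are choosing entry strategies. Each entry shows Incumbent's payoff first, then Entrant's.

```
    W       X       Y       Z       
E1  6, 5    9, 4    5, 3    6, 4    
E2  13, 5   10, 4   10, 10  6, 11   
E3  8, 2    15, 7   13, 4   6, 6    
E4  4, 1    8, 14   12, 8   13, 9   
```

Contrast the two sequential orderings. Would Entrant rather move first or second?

If Incumbent leads: Entrant's best replies are E1→W, E2→Z, E3→X, E4→X; Incumbent's induced payoffs 6, 6, 15, 8; outcome (E3, X), payoffs (15, 7).
If Entrant leads: Incumbent's best replies are W→E2, X→E3, Y→E3, Z→E4; Entrant's induced payoffs 5, 7, 4, 9; outcome (E4, Z), payoffs (13, 9).
Entrant gets 9 moving first and 7 moving second, so Entrant prefers to move first.

first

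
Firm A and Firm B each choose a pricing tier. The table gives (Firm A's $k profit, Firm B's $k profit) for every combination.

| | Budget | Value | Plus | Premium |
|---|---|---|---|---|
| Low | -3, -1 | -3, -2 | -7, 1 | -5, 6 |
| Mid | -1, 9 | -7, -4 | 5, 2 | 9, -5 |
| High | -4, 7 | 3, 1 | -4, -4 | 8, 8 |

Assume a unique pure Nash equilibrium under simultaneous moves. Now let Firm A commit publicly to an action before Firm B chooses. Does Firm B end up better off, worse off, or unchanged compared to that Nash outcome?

worse off

Firm B best-responds to each possible Firm A move:
- Low → Firm B plays Premium (best of -1, -2, 1, 6); Firm A gets -5.
- Mid → Firm B plays Budget (best of 9, -4, 2, -5); Firm A gets -1.
- High → Firm B plays Premium (best of 7, 1, -4, 8); Firm A gets 8.
Firm A's induced payoffs are -5, -1, 8, so Firm A commits to High. Subgame-perfect outcome: (High, Premium) with payoffs (8, 8).
Now find the simultaneous Nash equilibrium.
Firm A's best replies: Budget→Mid; Value→High; Plus→Mid; Premium→Mid.
Firm B's best replies: Low→Premium; Mid→Budget; High→Premium.
Only (Mid, Budget) has each player best-responding; Nash payoffs (-1, 9).
Firm B earns 8 sequentially versus 9 at the Nash outcome: worse off.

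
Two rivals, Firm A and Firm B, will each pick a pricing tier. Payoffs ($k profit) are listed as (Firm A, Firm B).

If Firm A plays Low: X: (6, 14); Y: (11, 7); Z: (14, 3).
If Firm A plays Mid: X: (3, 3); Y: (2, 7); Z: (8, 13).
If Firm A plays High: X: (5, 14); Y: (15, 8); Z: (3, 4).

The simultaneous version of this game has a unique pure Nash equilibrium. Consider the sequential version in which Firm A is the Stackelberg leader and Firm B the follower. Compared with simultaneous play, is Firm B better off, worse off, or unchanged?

worse off

Backward induction with Firm A moving first.
- Low: Firm B compares 14, 7, 3 and picks X; Firm A would get 6.
- Mid: Firm B compares 3, 7, 13 and picks Z; Firm A would get 8.
- High: Firm B compares 14, 8, 4 and picks X; Firm A would get 5.
Maximizing over 6, 8, 5, Firm A chooses Mid. Subgame-perfect outcome: (Mid, Z) with payoffs (8, 13).
Under simultaneous play:
Firm A's best replies: X→Low; Y→High; Z→Low.
Firm B's best replies: Low→X; Mid→Z; High→X.
Only (Low, X) has each player best-responding; Nash payoffs (6, 14).
Firm B earns 13 sequentially versus 14 at the Nash outcome: worse off.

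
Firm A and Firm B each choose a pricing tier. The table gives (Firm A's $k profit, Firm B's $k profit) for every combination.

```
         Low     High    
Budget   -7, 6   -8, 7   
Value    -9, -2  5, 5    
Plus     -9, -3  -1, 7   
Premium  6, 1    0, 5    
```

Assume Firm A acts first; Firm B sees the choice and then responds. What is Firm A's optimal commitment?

Firm B best-responds to each possible Firm A move:
- Budget: Firm B compares 6, 7 and picks High; Firm A would get -8.
- Value: Firm B compares -2, 5 and picks High; Firm A would get 5.
- Plus: Firm B compares -3, 7 and picks High; Firm A would get -1.
- Premium: Firm B compares 1, 5 and picks High; Firm A would get 0.
Firm A's induced payoffs are -8, 5, -1, 0, so Firm A commits to Value. Subgame-perfect outcome: (Value, High) with payoffs (5, 5).

Value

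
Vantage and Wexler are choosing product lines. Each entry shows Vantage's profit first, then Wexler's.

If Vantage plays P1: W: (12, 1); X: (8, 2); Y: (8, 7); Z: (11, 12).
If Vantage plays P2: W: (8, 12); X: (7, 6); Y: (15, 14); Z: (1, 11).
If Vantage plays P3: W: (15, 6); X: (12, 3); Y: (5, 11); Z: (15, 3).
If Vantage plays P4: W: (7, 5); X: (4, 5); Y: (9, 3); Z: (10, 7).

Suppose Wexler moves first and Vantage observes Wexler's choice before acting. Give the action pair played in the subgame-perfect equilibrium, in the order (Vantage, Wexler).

(P2, Y)

Backward induction with Wexler moving first.
- W → Vantage plays P3 (best of 12, 8, 15, 7); Wexler gets 6.
- X → Vantage plays P3 (best of 8, 7, 12, 4); Wexler gets 3.
- Y → Vantage plays P2 (best of 8, 15, 5, 9); Wexler gets 14.
- Z → Vantage plays P3 (best of 11, 1, 15, 10); Wexler gets 3.
Among 6, 3, 14, 3, the best is 14 at Y. Subgame-perfect outcome: (P2, Y) with payoffs (15, 14).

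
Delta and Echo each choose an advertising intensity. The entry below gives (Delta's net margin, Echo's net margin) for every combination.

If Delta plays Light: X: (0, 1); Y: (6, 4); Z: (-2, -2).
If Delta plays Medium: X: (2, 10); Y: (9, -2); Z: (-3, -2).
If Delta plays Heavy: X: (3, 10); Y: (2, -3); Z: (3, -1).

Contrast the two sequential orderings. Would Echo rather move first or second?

If Delta leads: Echo's best replies are Light→Y, Medium→X, Heavy→X; Delta's induced payoffs 6, 2, 3; outcome (Light, Y), payoffs (6, 4).
If Echo leads: Delta's best replies are X→Heavy, Y→Medium, Z→Heavy; Echo's induced payoffs 10, -2, -1; outcome (Heavy, X), payoffs (3, 10).
Echo gets 10 moving first and 4 moving second, so Echo prefers to move first.

first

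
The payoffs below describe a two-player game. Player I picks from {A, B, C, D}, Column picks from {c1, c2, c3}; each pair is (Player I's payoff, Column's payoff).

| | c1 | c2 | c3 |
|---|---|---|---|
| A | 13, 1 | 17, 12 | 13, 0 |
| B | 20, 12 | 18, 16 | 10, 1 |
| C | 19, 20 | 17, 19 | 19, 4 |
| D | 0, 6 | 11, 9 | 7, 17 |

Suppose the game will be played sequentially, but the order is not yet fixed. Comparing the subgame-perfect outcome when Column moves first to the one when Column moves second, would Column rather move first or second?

If Player I leads: Column's best replies are A→c2, B→c2, C→c1, D→c3; Player I's induced payoffs 17, 18, 19, 7; outcome (C, c1), payoffs (19, 20).
If Column leads: Player I's best replies are c1→B, c2→B, c3→C; Column's induced payoffs 12, 16, 4; outcome (B, c2), payoffs (18, 16).
Column gets 16 moving first and 20 moving second, so Column prefers to move second.

second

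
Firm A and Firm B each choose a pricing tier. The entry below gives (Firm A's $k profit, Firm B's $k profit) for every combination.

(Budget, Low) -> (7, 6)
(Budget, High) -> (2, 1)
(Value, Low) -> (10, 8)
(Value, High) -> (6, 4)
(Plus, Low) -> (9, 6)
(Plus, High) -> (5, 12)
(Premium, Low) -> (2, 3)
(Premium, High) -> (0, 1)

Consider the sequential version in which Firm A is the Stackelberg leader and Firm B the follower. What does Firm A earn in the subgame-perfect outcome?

10

Backward induction with Firm A moving first.
- Budget: BR = Low, leader payoff 7.
- Value: BR = Low, leader payoff 10.
- Plus: BR = High, leader payoff 5.
- Premium: BR = Low, leader payoff 2.
Maximizing over 7, 10, 5, 2, Firm A chooses Value. Subgame-perfect outcome: (Value, Low) with payoffs (10, 8).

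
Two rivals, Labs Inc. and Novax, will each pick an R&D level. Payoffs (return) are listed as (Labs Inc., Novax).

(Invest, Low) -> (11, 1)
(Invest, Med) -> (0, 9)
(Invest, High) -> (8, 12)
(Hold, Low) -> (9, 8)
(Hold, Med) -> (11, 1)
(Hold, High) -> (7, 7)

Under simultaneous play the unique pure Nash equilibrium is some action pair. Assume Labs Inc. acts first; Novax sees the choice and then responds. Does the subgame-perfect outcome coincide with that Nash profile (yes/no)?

Backward induction with Labs Inc. moving first.
- Invest: Novax compares 1, 9, 12 and picks High; Labs Inc. would get 8.
- Hold: Novax compares 8, 1, 7 and picks Low; Labs Inc. would get 9.
Among 8, 9, the best is 9 at Hold. Subgame-perfect outcome: (Hold, Low) with payoffs (9, 8).
For the simultaneous game, intersect best replies.
Labs Inc.'s best replies: Low→Invest; Med→Hold; High→Invest.
Novax's best replies: Invest→High; Hold→Low.
The unique mutual best reply is (Invest, High), giving (8, 12).
Sequential outcome (Hold, Low) differs from the Nash profile (Invest, High).

no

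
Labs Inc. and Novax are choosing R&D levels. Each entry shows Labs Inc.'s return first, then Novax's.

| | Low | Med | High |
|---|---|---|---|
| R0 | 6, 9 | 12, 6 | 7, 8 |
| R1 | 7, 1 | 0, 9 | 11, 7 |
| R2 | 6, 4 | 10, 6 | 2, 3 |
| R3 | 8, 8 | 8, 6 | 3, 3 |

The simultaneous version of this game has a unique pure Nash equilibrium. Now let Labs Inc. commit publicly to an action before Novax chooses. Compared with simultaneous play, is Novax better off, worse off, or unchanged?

Backward induction with Labs Inc. moving first.
- R0: BR = Low, leader payoff 6.
- R1: BR = Med, leader payoff 0.
- R2: BR = Med, leader payoff 10.
- R3: BR = Low, leader payoff 8.
Among 6, 0, 10, 8, the best is 10 at R2. Subgame-perfect outcome: (R2, Med) with payoffs (10, 6).
For the simultaneous game, intersect best replies.
Labs Inc.'s best replies: Low→R3; Med→R0; High→R1.
Novax's best replies: R0→Low; R1→Med; R2→Med; R3→Low.
Only (R3, Low) has each player best-responding; Nash payoffs (8, 8).
Novax earns 6 sequentially versus 8 at the Nash outcome: worse off.

worse off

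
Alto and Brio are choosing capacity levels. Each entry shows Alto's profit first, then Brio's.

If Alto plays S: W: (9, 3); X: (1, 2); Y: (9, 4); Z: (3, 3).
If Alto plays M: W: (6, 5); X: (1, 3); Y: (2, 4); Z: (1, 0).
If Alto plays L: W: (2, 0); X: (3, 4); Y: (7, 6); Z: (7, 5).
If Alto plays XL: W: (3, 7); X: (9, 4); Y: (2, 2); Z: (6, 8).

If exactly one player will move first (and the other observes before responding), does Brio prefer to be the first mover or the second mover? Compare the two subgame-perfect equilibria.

If Alto leads: Brio's best replies are S→Y, M→W, L→Y, XL→Z; Alto's induced payoffs 9, 6, 7, 6; outcome (S, Y), payoffs (9, 4).
If Brio leads: Alto's best replies are W→S, X→XL, Y→S, Z→L; Brio's induced payoffs 3, 4, 4, 5; outcome (L, Z), payoffs (7, 5).
Brio gets 5 moving first and 4 moving second, so Brio prefers to move first.

first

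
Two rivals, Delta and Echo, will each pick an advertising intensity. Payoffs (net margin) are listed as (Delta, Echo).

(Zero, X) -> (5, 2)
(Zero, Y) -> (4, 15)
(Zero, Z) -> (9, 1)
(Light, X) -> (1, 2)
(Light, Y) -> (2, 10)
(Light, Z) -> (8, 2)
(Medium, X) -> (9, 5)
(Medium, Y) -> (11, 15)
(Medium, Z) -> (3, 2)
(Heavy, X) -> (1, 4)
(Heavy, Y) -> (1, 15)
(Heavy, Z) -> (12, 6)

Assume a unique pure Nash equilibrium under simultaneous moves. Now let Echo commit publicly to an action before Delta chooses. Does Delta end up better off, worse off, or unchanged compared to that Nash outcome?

Delta best-responds to each possible Echo move:
- X → Delta plays Medium (best of 5, 1, 9, 1); Echo gets 5.
- Y → Delta plays Medium (best of 4, 2, 11, 1); Echo gets 15.
- Z → Delta plays Heavy (best of 9, 8, 3, 12); Echo gets 6.
Among 5, 15, 6, the best is 15 at Y. Subgame-perfect outcome: (Medium, Y) with payoffs (11, 15).
Under simultaneous play:
Delta's best replies: X→Medium; Y→Medium; Z→Heavy.
Echo's best replies: Zero→Y; Light→Y; Medium→Y; Heavy→Y.
The unique mutual best reply is (Medium, Y), giving (11, 15).
Delta earns 11 sequentially versus 11 at the Nash outcome: unchanged.

unchanged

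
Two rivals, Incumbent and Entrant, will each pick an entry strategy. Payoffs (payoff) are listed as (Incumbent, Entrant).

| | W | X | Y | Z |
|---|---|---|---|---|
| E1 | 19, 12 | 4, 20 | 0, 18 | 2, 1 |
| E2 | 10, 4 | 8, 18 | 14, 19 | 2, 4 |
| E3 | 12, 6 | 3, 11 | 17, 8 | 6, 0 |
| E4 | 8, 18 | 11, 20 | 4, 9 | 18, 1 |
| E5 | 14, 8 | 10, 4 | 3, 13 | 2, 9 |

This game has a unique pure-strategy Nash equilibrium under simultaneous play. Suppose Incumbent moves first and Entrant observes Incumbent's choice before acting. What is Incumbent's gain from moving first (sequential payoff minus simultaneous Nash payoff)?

3

Work backward from Entrant's decision.
- E1: Entrant compares 12, 20, 18, 1 and picks X; Incumbent would get 4.
- E2: Entrant compares 4, 18, 19, 4 and picks Y; Incumbent would get 14.
- E3: Entrant compares 6, 11, 8, 0 and picks X; Incumbent would get 3.
- E4: Entrant compares 18, 20, 9, 1 and picks X; Incumbent would get 11.
- E5: Entrant compares 8, 4, 13, 9 and picks Y; Incumbent would get 3.
Incumbent's induced payoffs are 4, 14, 3, 11, 3, so Incumbent commits to E2. Subgame-perfect outcome: (E2, Y) with payoffs (14, 19).
Under simultaneous play:
Incumbent's best replies: W→E1; X→E4; Y→E3; Z→E4.
Entrant's best replies: E1→X; E2→Y; E3→X; E4→X; E5→Y.
Only (E4, X) has each player best-responding; Nash payoffs (11, 20).
Incumbent's commitment gain: 14 − 11 = 3.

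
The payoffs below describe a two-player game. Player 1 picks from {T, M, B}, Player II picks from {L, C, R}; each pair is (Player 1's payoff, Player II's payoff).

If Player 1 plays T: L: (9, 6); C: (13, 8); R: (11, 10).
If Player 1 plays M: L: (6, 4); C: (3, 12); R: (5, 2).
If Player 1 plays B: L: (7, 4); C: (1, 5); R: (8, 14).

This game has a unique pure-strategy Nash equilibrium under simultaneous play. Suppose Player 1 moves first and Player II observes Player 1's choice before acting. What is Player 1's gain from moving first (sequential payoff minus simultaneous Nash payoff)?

0

Solve by backward induction (Player 1 leads).
- T: BR = R, leader payoff 11.
- M: BR = C, leader payoff 3.
- B: BR = R, leader payoff 8.
Among 11, 3, 8, the best is 11 at T. Subgame-perfect outcome: (T, R) with payoffs (11, 10).
Under simultaneous play:
Player 1's best replies: L→T; C→T; R→T.
Player II's best replies: T→R; M→C; B→R.
The unique mutual best reply is (T, R), giving (11, 10).
Player 1's commitment gain: 11 − 11 = 0.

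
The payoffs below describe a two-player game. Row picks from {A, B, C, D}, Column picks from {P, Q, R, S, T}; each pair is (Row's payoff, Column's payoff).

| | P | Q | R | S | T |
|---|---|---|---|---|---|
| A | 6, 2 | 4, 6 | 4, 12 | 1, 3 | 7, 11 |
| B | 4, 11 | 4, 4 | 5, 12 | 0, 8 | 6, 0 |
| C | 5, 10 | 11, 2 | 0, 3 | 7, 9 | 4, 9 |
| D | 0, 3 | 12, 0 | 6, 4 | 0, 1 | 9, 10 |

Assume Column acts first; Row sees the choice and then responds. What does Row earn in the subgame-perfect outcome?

Row best-responds to each possible Column move:
- P: Row compares 6, 4, 5, 0 and picks A; Column would get 2.
- Q: Row compares 4, 4, 11, 12 and picks D; Column would get 0.
- R: Row compares 4, 5, 0, 6 and picks D; Column would get 4.
- S: Row compares 1, 0, 7, 0 and picks C; Column would get 9.
- T: Row compares 7, 6, 4, 9 and picks D; Column would get 10.
Column's induced payoffs are 2, 0, 4, 9, 10, so Column commits to T. Subgame-perfect outcome: (D, T) with payoffs (9, 10).

9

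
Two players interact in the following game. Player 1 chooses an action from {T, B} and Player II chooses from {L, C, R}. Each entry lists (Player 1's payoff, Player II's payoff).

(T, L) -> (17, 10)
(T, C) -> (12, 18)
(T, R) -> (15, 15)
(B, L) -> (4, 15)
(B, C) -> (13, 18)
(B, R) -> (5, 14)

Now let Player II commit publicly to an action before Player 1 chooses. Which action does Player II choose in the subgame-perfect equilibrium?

Player 1 best-responds to each possible Player II move:
- L → Player 1 plays T (best of 17, 4); Player II gets 10.
- C → Player 1 plays B (best of 12, 13); Player II gets 18.
- R → Player 1 plays T (best of 15, 5); Player II gets 15.
Maximizing over 10, 18, 15, Player II chooses C. Subgame-perfect outcome: (B, C) with payoffs (13, 18).

C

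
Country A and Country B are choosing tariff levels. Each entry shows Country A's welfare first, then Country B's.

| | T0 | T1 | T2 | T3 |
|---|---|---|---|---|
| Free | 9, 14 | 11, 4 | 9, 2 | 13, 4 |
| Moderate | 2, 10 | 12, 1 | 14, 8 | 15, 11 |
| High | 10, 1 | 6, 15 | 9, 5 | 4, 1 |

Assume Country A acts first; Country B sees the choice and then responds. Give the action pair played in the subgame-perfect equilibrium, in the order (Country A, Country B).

(Moderate, T3)

Country B best-responds to each possible Country A move:
- Free: BR = T0, leader payoff 9.
- Moderate: BR = T3, leader payoff 15.
- High: BR = T1, leader payoff 6.
Among 9, 15, 6, the best is 15 at Moderate. Subgame-perfect outcome: (Moderate, T3) with payoffs (15, 11).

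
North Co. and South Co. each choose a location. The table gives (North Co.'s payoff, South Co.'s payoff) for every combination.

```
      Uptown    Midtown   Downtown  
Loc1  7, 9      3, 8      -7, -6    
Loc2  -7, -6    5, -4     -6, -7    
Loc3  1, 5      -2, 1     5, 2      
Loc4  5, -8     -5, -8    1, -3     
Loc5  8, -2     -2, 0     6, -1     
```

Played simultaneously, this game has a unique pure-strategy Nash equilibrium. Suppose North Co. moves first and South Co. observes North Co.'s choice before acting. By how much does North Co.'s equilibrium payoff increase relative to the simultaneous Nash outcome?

Solve by backward induction (North Co. leads).
- Loc1 → South Co. plays Uptown (best of 9, 8, -6); North Co. gets 7.
- Loc2 → South Co. plays Midtown (best of -6, -4, -7); North Co. gets 5.
- Loc3 → South Co. plays Uptown (best of 5, 1, 2); North Co. gets 1.
- Loc4 → South Co. plays Downtown (best of -8, -8, -3); North Co. gets 1.
- Loc5 → South Co. plays Midtown (best of -2, 0, -1); North Co. gets -2.
Among 7, 5, 1, 1, -2, the best is 7 at Loc1. Subgame-perfect outcome: (Loc1, Uptown) with payoffs (7, 9).
Now find the simultaneous Nash equilibrium.
North Co.'s best replies: Uptown→Loc5; Midtown→Loc2; Downtown→Loc5.
South Co.'s best replies: Loc1→Uptown; Loc2→Midtown; Loc3→Uptown; Loc4→Downtown; Loc5→Midtown.
Only (Loc2, Midtown) has each player best-responding; Nash payoffs (5, -4).
North Co.'s commitment gain: 7 − 5 = 2.

2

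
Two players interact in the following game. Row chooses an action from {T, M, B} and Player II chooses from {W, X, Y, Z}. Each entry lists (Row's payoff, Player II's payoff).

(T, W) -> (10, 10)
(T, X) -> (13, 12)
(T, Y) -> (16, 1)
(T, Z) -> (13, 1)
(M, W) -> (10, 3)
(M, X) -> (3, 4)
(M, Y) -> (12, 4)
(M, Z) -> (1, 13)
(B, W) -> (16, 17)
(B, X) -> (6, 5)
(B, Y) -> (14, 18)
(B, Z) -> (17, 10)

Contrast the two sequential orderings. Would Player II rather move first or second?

second

If Row leads: Player II's best replies are T→X, M→Z, B→Y; Row's induced payoffs 13, 1, 14; outcome (B, Y), payoffs (14, 18).
If Player II leads: Row's best replies are W→B, X→T, Y→T, Z→B; Player II's induced payoffs 17, 12, 1, 10; outcome (B, W), payoffs (16, 17).
Player II gets 17 moving first and 18 moving second, so Player II prefers to move second.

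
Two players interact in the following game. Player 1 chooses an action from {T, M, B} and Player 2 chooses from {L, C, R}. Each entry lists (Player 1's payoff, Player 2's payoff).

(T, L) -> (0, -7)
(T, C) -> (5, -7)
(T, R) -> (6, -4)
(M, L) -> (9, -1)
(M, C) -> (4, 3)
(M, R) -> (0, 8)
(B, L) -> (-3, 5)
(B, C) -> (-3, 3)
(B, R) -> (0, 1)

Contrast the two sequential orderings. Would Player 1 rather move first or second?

If Player 1 leads: Player 2's best replies are T→R, M→R, B→L; Player 1's induced payoffs 6, 0, -3; outcome (T, R), payoffs (6, -4).
If Player 2 leads: Player 1's best replies are L→M, C→T, R→T; Player 2's induced payoffs -1, -7, -4; outcome (M, L), payoffs (9, -1).
Player 1 gets 6 moving first and 9 moving second, so Player 1 prefers to move second.

second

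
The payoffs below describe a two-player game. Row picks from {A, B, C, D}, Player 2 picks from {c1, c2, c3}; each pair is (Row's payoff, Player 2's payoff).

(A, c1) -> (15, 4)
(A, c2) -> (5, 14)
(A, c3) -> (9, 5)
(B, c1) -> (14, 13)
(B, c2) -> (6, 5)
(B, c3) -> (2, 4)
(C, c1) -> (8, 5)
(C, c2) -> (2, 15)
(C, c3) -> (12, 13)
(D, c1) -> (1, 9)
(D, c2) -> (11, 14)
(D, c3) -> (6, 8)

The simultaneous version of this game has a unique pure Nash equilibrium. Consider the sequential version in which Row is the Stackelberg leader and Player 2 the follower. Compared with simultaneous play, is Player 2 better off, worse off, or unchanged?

Backward induction with Row moving first.
- A → Player 2 plays c2 (best of 4, 14, 5); Row gets 5.
- B → Player 2 plays c1 (best of 13, 5, 4); Row gets 14.
- C → Player 2 plays c2 (best of 5, 15, 13); Row gets 2.
- D → Player 2 plays c2 (best of 9, 14, 8); Row gets 11.
Among 5, 14, 2, 11, the best is 14 at B. Subgame-perfect outcome: (B, c1) with payoffs (14, 13).
Under simultaneous play:
Row's best replies: c1→A; c2→D; c3→C.
Player 2's best replies: A→c2; B→c1; C→c2; D→c2.
The unique mutual best reply is (D, c2), giving (11, 14).
Player 2 earns 13 sequentially versus 14 at the Nash outcome: worse off.

worse off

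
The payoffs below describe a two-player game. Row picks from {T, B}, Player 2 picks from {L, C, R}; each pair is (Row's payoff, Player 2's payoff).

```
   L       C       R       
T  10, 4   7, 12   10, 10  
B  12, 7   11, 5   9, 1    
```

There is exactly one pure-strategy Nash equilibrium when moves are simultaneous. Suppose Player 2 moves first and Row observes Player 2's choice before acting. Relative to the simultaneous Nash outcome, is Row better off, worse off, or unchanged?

worse off

Backward induction with Player 2 moving first.
- L: BR = B, leader payoff 7.
- C: BR = B, leader payoff 5.
- R: BR = T, leader payoff 10.
Maximizing over 7, 5, 10, Player 2 chooses R. Subgame-perfect outcome: (T, R) with payoffs (10, 10).
Under simultaneous play:
Row's best replies: L→B; C→B; R→T.
Player 2's best replies: T→C; B→L.
The unique mutual best reply is (B, L), giving (12, 7).
Row earns 10 sequentially versus 12 at the Nash outcome: worse off.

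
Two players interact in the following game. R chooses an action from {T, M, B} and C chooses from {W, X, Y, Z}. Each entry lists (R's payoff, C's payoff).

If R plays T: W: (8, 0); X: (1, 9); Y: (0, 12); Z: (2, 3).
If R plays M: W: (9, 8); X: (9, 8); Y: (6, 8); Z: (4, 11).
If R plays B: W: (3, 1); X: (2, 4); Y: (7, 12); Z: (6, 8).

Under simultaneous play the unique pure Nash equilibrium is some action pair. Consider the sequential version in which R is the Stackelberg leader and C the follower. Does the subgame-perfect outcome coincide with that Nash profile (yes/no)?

yes

Backward induction with R moving first.
- T: C compares 0, 9, 12, 3 and picks Y; R would get 0.
- M: C compares 8, 8, 8, 11 and picks Z; R would get 4.
- B: C compares 1, 4, 12, 8 and picks Y; R would get 7.
R's induced payoffs are 0, 4, 7, so R commits to B. Subgame-perfect outcome: (B, Y) with payoffs (7, 12).
Now find the simultaneous Nash equilibrium.
R's best replies: W→M; X→M; Y→B; Z→B.
C's best replies: T→Y; M→Z; B→Y.
The unique mutual best reply is (B, Y), giving (7, 12).
Sequential outcome (B, Y) coincides with the Nash profile (B, Y).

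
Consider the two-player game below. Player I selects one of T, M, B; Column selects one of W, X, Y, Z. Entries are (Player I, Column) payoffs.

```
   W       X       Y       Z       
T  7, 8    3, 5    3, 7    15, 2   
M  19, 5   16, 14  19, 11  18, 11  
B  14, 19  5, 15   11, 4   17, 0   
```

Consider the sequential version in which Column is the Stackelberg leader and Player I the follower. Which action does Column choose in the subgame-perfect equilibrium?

X

Player I best-responds to each possible Column move:
- W: Player I compares 7, 19, 14 and picks M; Column would get 5.
- X: Player I compares 3, 16, 5 and picks M; Column would get 14.
- Y: Player I compares 3, 19, 11 and picks M; Column would get 11.
- Z: Player I compares 15, 18, 17 and picks M; Column would get 11.
Maximizing over 5, 14, 11, 11, Column chooses X. Subgame-perfect outcome: (M, X) with payoffs (16, 14).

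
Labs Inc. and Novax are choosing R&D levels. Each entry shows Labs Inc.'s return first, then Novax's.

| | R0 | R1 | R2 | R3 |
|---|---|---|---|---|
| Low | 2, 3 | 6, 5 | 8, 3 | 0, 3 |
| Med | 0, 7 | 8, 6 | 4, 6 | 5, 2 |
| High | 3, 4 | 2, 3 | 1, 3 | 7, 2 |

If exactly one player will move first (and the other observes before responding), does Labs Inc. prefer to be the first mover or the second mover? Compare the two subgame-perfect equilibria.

If Labs Inc. leads: Novax's best replies are Low→R1, Med→R0, High→R0; Labs Inc.'s induced payoffs 6, 0, 3; outcome (Low, R1), payoffs (6, 5).
If Novax leads: Labs Inc.'s best replies are R0→High, R1→Med, R2→Low, R3→High; Novax's induced payoffs 4, 6, 3, 2; outcome (Med, R1), payoffs (8, 6).
Labs Inc. gets 6 moving first and 8 moving second, so Labs Inc. prefers to move second.

second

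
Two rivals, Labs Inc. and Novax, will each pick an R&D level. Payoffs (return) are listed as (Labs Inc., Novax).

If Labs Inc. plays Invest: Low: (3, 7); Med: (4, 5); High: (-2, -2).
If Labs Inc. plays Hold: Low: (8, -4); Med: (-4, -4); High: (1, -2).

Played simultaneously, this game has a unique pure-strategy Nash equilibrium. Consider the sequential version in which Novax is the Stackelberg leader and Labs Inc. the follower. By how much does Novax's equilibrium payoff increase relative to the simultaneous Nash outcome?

Work backward from Labs Inc.'s decision.
- Low: BR = Hold, leader payoff -4.
- Med: BR = Invest, leader payoff 5.
- High: BR = Hold, leader payoff -2.
Maximizing over -4, 5, -2, Novax chooses Med. Subgame-perfect outcome: (Invest, Med) with payoffs (4, 5).
Now find the simultaneous Nash equilibrium.
Labs Inc.'s best replies: Low→Hold; Med→Invest; High→Hold.
Novax's best replies: Invest→Low; Hold→High.
The unique mutual best reply is (Hold, High), giving (1, -2).
Novax's commitment gain: 5 − -2 = 7.

7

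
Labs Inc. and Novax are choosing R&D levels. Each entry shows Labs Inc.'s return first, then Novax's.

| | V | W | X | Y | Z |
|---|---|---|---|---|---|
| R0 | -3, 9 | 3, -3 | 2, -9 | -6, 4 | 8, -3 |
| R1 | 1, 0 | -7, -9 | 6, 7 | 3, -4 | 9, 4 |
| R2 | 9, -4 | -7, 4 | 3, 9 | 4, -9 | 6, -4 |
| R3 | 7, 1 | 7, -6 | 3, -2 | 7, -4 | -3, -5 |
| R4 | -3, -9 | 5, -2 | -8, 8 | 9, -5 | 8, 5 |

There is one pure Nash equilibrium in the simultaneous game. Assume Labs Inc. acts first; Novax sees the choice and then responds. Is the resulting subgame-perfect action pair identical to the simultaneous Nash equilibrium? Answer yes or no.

no

Novax best-responds to each possible Labs Inc. move:
- R0 → Novax plays V (best of 9, -3, -9, 4, -3); Labs Inc. gets -3.
- R1 → Novax plays X (best of 0, -9, 7, -4, 4); Labs Inc. gets 6.
- R2 → Novax plays X (best of -4, 4, 9, -9, -4); Labs Inc. gets 3.
- R3 → Novax plays V (best of 1, -6, -2, -4, -5); Labs Inc. gets 7.
- R4 → Novax plays X (best of -9, -2, 8, -5, 5); Labs Inc. gets -8.
Maximizing over -3, 6, 3, 7, -8, Labs Inc. chooses R3. Subgame-perfect outcome: (R3, V) with payoffs (7, 1).
Under simultaneous play:
Labs Inc.'s best replies: V→R2; W→R3; X→R1; Y→R4; Z→R1.
Novax's best replies: R0→V; R1→X; R2→X; R3→V; R4→X.
The unique mutual best reply is (R1, X), giving (6, 7).
Sequential outcome (R3, V) differs from the Nash profile (R1, X).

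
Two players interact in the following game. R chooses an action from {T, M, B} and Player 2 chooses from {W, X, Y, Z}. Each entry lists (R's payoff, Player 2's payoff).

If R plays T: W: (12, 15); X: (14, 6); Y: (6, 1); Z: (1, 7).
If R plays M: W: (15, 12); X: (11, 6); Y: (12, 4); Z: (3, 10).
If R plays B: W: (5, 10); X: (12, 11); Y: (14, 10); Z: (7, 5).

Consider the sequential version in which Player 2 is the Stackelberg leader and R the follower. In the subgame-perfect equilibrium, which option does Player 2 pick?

W

Work backward from R's decision.
- W → R plays M (best of 12, 15, 5); Player 2 gets 12.
- X → R plays T (best of 14, 11, 12); Player 2 gets 6.
- Y → R plays B (best of 6, 12, 14); Player 2 gets 10.
- Z → R plays B (best of 1, 3, 7); Player 2 gets 5.
Player 2's induced payoffs are 12, 6, 10, 5, so Player 2 commits to W. Subgame-perfect outcome: (M, W) with payoffs (15, 12).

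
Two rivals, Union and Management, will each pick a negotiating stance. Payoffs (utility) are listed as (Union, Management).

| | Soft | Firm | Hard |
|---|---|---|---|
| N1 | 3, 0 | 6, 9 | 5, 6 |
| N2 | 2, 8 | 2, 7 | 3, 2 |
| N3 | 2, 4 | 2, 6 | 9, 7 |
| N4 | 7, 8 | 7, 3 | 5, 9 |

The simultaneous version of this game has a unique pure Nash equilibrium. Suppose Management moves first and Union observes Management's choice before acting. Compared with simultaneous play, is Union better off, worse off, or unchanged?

worse off

Backward induction with Management moving first.
- Soft: BR = N4, leader payoff 8.
- Firm: BR = N4, leader payoff 3.
- Hard: BR = N3, leader payoff 7.
Maximizing over 8, 3, 7, Management chooses Soft. Subgame-perfect outcome: (N4, Soft) with payoffs (7, 8).
For the simultaneous game, intersect best replies.
Union's best replies: Soft→N4; Firm→N4; Hard→N3.
Management's best replies: N1→Firm; N2→Soft; N3→Hard; N4→Hard.
Only (N3, Hard) has each player best-responding; Nash payoffs (9, 7).
Union earns 7 sequentially versus 9 at the Nash outcome: worse off.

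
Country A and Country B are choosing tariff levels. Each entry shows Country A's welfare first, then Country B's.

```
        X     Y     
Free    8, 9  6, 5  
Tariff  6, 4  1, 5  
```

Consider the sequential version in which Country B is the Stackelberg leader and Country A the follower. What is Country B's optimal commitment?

X

Solve by backward induction (Country B leads).
- X: BR = Free, leader payoff 9.
- Y: BR = Free, leader payoff 5.
Maximizing over 9, 5, Country B chooses X. Subgame-perfect outcome: (Free, X) with payoffs (8, 9).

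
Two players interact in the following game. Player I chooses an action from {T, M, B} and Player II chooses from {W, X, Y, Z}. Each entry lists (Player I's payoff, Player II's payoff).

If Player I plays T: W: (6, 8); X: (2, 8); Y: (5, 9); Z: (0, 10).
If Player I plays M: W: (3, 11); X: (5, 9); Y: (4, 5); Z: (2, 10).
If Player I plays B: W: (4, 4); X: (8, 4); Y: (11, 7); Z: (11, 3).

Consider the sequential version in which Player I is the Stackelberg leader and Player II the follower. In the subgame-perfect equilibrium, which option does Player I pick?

B

Solve by backward induction (Player I leads).
- T → Player II plays Z (best of 8, 8, 9, 10); Player I gets 0.
- M → Player II plays W (best of 11, 9, 5, 10); Player I gets 3.
- B → Player II plays Y (best of 4, 4, 7, 3); Player I gets 11.
Player I's induced payoffs are 0, 3, 11, so Player I commits to B. Subgame-perfect outcome: (B, Y) with payoffs (11, 7).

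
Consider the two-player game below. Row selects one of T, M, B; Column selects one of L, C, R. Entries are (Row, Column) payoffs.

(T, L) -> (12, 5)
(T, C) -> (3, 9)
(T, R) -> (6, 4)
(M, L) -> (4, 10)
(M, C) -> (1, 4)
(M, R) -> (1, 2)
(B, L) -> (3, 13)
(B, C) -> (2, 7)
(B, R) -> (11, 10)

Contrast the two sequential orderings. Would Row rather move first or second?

If Row leads: Column's best replies are T→C, M→L, B→L; Row's induced payoffs 3, 4, 3; outcome (M, L), payoffs (4, 10).
If Column leads: Row's best replies are L→T, C→T, R→B; Column's induced payoffs 5, 9, 10; outcome (B, R), payoffs (11, 10).
Row gets 4 moving first and 11 moving second, so Row prefers to move second.

second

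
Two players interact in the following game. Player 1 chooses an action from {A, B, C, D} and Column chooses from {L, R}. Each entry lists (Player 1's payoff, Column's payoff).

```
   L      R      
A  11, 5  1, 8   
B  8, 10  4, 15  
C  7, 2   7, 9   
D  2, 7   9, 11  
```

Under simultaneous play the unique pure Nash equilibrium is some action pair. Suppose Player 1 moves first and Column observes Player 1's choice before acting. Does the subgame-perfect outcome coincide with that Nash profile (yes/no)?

Solve by backward induction (Player 1 leads).
- A: BR = R, leader payoff 1.
- B: BR = R, leader payoff 4.
- C: BR = R, leader payoff 7.
- D: BR = R, leader payoff 9.
Maximizing over 1, 4, 7, 9, Player 1 chooses D. Subgame-perfect outcome: (D, R) with payoffs (9, 11).
Under simultaneous play:
Player 1's best replies: L→A; R→D.
Column's best replies: A→R; B→R; C→R; D→R.
Only (D, R) has each player best-responding; Nash payoffs (9, 11).
Sequential outcome (D, R) coincides with the Nash profile (D, R).

yes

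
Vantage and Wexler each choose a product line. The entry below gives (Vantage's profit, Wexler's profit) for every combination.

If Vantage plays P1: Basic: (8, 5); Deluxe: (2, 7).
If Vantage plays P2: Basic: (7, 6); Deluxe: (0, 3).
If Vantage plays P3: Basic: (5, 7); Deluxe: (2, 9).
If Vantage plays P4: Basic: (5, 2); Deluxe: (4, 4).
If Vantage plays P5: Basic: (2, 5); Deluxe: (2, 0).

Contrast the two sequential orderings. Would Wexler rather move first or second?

second

If Vantage leads: Wexler's best replies are P1→Deluxe, P2→Basic, P3→Deluxe, P4→Deluxe, P5→Basic; Vantage's induced payoffs 2, 7, 2, 4, 2; outcome (P2, Basic), payoffs (7, 6).
If Wexler leads: Vantage's best replies are Basic→P1, Deluxe→P4; Wexler's induced payoffs 5, 4; outcome (P1, Basic), payoffs (8, 5).
Wexler gets 5 moving first and 6 moving second, so Wexler prefers to move second.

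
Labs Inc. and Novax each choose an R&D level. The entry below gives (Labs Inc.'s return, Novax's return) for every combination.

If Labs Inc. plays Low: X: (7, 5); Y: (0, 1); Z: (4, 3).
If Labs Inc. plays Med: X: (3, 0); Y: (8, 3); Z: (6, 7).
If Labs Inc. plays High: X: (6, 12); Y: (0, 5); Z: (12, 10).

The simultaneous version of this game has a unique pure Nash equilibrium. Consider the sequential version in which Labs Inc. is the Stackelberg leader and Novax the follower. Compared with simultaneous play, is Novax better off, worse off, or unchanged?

Novax best-responds to each possible Labs Inc. move:
- Low: Novax compares 5, 1, 3 and picks X; Labs Inc. would get 7.
- Med: Novax compares 0, 3, 7 and picks Z; Labs Inc. would get 6.
- High: Novax compares 12, 5, 10 and picks X; Labs Inc. would get 6.
Maximizing over 7, 6, 6, Labs Inc. chooses Low. Subgame-perfect outcome: (Low, X) with payoffs (7, 5).
Under simultaneous play:
Labs Inc.'s best replies: X→Low; Y→Med; Z→High.
Novax's best replies: Low→X; Med→Z; High→X.
The unique mutual best reply is (Low, X), giving (7, 5).
Novax earns 5 sequentially versus 5 at the Nash outcome: unchanged.

unchanged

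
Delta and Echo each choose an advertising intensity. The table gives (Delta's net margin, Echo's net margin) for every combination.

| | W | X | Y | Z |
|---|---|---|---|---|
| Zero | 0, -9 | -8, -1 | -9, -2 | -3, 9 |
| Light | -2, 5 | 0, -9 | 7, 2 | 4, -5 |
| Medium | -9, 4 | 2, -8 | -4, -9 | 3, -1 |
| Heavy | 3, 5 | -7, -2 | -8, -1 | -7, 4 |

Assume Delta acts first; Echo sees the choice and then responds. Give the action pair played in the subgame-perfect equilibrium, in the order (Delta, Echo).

Backward induction with Delta moving first.
- Zero: Echo compares -9, -1, -2, 9 and picks Z; Delta would get -3.
- Light: Echo compares 5, -9, 2, -5 and picks W; Delta would get -2.
- Medium: Echo compares 4, -8, -9, -1 and picks W; Delta would get -9.
- Heavy: Echo compares 5, -2, -1, 4 and picks W; Delta would get 3.
Among -3, -2, -9, 3, the best is 3 at Heavy. Subgame-perfect outcome: (Heavy, W) with payoffs (3, 5).

(Heavy, W)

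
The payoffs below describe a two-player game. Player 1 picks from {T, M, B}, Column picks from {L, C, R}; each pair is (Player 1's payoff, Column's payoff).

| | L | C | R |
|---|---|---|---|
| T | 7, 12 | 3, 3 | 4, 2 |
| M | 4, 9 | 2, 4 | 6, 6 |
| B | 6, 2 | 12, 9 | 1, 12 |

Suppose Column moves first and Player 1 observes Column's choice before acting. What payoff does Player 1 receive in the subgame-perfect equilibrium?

Work backward from Player 1's decision.
- L → Player 1 plays T (best of 7, 4, 6); Column gets 12.
- C → Player 1 plays B (best of 3, 2, 12); Column gets 9.
- R → Player 1 plays M (best of 4, 6, 1); Column gets 6.
Among 12, 9, 6, the best is 12 at L. Subgame-perfect outcome: (T, L) with payoffs (7, 12).

7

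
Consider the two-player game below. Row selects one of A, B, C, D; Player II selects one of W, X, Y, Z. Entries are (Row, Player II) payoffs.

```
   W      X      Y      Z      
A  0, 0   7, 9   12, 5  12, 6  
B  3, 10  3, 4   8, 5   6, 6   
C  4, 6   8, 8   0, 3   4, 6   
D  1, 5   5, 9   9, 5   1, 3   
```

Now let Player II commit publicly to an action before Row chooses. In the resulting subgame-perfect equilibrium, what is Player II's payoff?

Solve by backward induction (Player II leads).
- W → Row plays C (best of 0, 3, 4, 1); Player II gets 6.
- X → Row plays C (best of 7, 3, 8, 5); Player II gets 8.
- Y → Row plays A (best of 12, 8, 0, 9); Player II gets 5.
- Z → Row plays A (best of 12, 6, 4, 1); Player II gets 6.
Player II's induced payoffs are 6, 8, 5, 6, so Player II commits to X. Subgame-perfect outcome: (C, X) with payoffs (8, 8).

8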